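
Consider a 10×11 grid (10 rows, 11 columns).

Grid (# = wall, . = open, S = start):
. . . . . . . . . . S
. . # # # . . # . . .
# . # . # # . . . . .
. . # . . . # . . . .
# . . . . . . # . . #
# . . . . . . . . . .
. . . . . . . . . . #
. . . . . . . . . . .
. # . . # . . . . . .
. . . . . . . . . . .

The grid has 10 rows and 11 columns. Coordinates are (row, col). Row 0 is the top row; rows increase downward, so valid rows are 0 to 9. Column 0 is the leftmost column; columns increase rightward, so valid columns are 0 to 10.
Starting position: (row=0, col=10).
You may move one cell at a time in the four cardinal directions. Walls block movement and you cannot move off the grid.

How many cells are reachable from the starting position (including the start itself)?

BFS flood-fill from (row=0, col=10):
  Distance 0: (row=0, col=10)
  Distance 1: (row=0, col=9), (row=1, col=10)
  Distance 2: (row=0, col=8), (row=1, col=9), (row=2, col=10)
  Distance 3: (row=0, col=7), (row=1, col=8), (row=2, col=9), (row=3, col=10)
  Distance 4: (row=0, col=6), (row=2, col=8), (row=3, col=9)
  Distance 5: (row=0, col=5), (row=1, col=6), (row=2, col=7), (row=3, col=8), (row=4, col=9)
  Distance 6: (row=0, col=4), (row=1, col=5), (row=2, col=6), (row=3, col=7), (row=4, col=8), (row=5, col=9)
  Distance 7: (row=0, col=3), (row=5, col=8), (row=5, col=10), (row=6, col=9)
  Distance 8: (row=0, col=2), (row=5, col=7), (row=6, col=8), (row=7, col=9)
  Distance 9: (row=0, col=1), (row=5, col=6), (row=6, col=7), (row=7, col=8), (row=7, col=10), (row=8, col=9)
  Distance 10: (row=0, col=0), (row=1, col=1), (row=4, col=6), (row=5, col=5), (row=6, col=6), (row=7, col=7), (row=8, col=8), (row=8, col=10), (row=9, col=9)
  Distance 11: (row=1, col=0), (row=2, col=1), (row=4, col=5), (row=5, col=4), (row=6, col=5), (row=7, col=6), (row=8, col=7), (row=9, col=8), (row=9, col=10)
  Distance 12: (row=3, col=1), (row=3, col=5), (row=4, col=4), (row=5, col=3), (row=6, col=4), (row=7, col=5), (row=8, col=6), (row=9, col=7)
  Distance 13: (row=3, col=0), (row=3, col=4), (row=4, col=1), (row=4, col=3), (row=5, col=2), (row=6, col=3), (row=7, col=4), (row=8, col=5), (row=9, col=6)
  Distance 14: (row=3, col=3), (row=4, col=2), (row=5, col=1), (row=6, col=2), (row=7, col=3), (row=9, col=5)
  Distance 15: (row=2, col=3), (row=6, col=1), (row=7, col=2), (row=8, col=3), (row=9, col=4)
  Distance 16: (row=6, col=0), (row=7, col=1), (row=8, col=2), (row=9, col=3)
  Distance 17: (row=7, col=0), (row=9, col=2)
  Distance 18: (row=8, col=0), (row=9, col=1)
  Distance 19: (row=9, col=0)
Total reachable: 93 (grid has 93 open cells total)

Answer: Reachable cells: 93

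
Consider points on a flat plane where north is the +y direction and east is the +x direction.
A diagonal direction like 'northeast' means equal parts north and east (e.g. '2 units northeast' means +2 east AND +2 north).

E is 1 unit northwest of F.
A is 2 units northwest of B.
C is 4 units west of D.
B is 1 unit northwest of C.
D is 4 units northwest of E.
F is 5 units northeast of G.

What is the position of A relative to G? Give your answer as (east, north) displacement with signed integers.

Answer: A is at (east=-7, north=13) relative to G.

Derivation:
Place G at the origin (east=0, north=0).
  F is 5 units northeast of G: delta (east=+5, north=+5); F at (east=5, north=5).
  E is 1 unit northwest of F: delta (east=-1, north=+1); E at (east=4, north=6).
  D is 4 units northwest of E: delta (east=-4, north=+4); D at (east=0, north=10).
  C is 4 units west of D: delta (east=-4, north=+0); C at (east=-4, north=10).
  B is 1 unit northwest of C: delta (east=-1, north=+1); B at (east=-5, north=11).
  A is 2 units northwest of B: delta (east=-2, north=+2); A at (east=-7, north=13).
Therefore A relative to G: (east=-7, north=13).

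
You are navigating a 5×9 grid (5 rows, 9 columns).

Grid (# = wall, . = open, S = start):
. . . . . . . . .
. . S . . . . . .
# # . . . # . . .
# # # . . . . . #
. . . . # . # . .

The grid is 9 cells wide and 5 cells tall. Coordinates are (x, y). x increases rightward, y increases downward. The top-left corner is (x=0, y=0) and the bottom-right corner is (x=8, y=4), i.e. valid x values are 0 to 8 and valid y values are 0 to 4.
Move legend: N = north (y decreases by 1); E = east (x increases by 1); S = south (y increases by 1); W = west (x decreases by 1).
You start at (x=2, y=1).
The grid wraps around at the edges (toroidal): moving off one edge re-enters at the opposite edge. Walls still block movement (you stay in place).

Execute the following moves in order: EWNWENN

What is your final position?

Answer: Final position: (x=2, y=4)

Derivation:
Start: (x=2, y=1)
  E (east): (x=2, y=1) -> (x=3, y=1)
  W (west): (x=3, y=1) -> (x=2, y=1)
  N (north): (x=2, y=1) -> (x=2, y=0)
  W (west): (x=2, y=0) -> (x=1, y=0)
  E (east): (x=1, y=0) -> (x=2, y=0)
  N (north): (x=2, y=0) -> (x=2, y=4)
  N (north): blocked, stay at (x=2, y=4)
Final: (x=2, y=4)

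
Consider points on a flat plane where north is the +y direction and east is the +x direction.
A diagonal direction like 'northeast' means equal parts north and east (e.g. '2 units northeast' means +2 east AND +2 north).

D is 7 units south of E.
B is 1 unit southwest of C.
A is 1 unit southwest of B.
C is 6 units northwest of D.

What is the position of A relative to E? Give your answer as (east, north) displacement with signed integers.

Place E at the origin (east=0, north=0).
  D is 7 units south of E: delta (east=+0, north=-7); D at (east=0, north=-7).
  C is 6 units northwest of D: delta (east=-6, north=+6); C at (east=-6, north=-1).
  B is 1 unit southwest of C: delta (east=-1, north=-1); B at (east=-7, north=-2).
  A is 1 unit southwest of B: delta (east=-1, north=-1); A at (east=-8, north=-3).
Therefore A relative to E: (east=-8, north=-3).

Answer: A is at (east=-8, north=-3) relative to E.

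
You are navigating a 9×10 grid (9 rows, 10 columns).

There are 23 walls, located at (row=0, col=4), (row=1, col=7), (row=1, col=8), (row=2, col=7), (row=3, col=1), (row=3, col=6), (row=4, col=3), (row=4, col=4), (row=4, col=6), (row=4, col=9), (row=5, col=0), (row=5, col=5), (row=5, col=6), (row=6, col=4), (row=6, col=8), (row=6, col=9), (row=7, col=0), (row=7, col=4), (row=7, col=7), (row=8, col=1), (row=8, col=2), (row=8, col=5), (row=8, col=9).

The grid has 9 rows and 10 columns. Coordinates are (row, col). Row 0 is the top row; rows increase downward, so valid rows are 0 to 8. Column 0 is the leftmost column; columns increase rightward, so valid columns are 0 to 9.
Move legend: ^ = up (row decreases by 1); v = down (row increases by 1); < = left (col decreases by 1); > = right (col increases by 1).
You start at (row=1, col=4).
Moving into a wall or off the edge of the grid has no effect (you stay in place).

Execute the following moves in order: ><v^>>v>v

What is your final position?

Start: (row=1, col=4)
  > (right): (row=1, col=4) -> (row=1, col=5)
  < (left): (row=1, col=5) -> (row=1, col=4)
  v (down): (row=1, col=4) -> (row=2, col=4)
  ^ (up): (row=2, col=4) -> (row=1, col=4)
  > (right): (row=1, col=4) -> (row=1, col=5)
  > (right): (row=1, col=5) -> (row=1, col=6)
  v (down): (row=1, col=6) -> (row=2, col=6)
  > (right): blocked, stay at (row=2, col=6)
  v (down): blocked, stay at (row=2, col=6)
Final: (row=2, col=6)

Answer: Final position: (row=2, col=6)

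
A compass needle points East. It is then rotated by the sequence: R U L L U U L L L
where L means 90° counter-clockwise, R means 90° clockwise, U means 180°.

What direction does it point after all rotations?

Answer: Final heading: West

Derivation:
Start: East
  R (right (90° clockwise)) -> South
  U (U-turn (180°)) -> North
  L (left (90° counter-clockwise)) -> West
  L (left (90° counter-clockwise)) -> South
  U (U-turn (180°)) -> North
  U (U-turn (180°)) -> South
  L (left (90° counter-clockwise)) -> East
  L (left (90° counter-clockwise)) -> North
  L (left (90° counter-clockwise)) -> West
Final: West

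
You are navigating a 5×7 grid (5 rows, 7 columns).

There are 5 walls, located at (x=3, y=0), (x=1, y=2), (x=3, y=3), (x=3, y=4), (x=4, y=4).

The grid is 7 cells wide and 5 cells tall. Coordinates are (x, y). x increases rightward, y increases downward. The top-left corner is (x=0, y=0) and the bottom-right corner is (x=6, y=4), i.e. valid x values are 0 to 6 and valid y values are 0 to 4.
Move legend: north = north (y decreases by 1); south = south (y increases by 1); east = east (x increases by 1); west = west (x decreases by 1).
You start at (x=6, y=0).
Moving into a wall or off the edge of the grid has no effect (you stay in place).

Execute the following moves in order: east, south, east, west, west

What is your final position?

Answer: Final position: (x=4, y=1)

Derivation:
Start: (x=6, y=0)
  east (east): blocked, stay at (x=6, y=0)
  south (south): (x=6, y=0) -> (x=6, y=1)
  east (east): blocked, stay at (x=6, y=1)
  west (west): (x=6, y=1) -> (x=5, y=1)
  west (west): (x=5, y=1) -> (x=4, y=1)
Final: (x=4, y=1)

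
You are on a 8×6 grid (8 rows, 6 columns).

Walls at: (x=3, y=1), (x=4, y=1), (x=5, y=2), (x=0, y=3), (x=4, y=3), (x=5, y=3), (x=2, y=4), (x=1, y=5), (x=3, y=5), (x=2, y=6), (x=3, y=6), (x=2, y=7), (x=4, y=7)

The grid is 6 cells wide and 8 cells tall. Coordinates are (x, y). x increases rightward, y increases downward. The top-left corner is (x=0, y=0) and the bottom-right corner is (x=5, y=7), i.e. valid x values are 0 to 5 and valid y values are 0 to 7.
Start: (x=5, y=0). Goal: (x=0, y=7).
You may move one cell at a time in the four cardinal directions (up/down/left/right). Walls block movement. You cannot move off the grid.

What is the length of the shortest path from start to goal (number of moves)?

Answer: Shortest path length: 12

Derivation:
BFS from (x=5, y=0) until reaching (x=0, y=7):
  Distance 0: (x=5, y=0)
  Distance 1: (x=4, y=0), (x=5, y=1)
  Distance 2: (x=3, y=0)
  Distance 3: (x=2, y=0)
  Distance 4: (x=1, y=0), (x=2, y=1)
  Distance 5: (x=0, y=0), (x=1, y=1), (x=2, y=2)
  Distance 6: (x=0, y=1), (x=1, y=2), (x=3, y=2), (x=2, y=3)
  Distance 7: (x=0, y=2), (x=4, y=2), (x=1, y=3), (x=3, y=3)
  Distance 8: (x=1, y=4), (x=3, y=4)
  Distance 9: (x=0, y=4), (x=4, y=4)
  Distance 10: (x=5, y=4), (x=0, y=5), (x=4, y=5)
  Distance 11: (x=5, y=5), (x=0, y=6), (x=4, y=6)
  Distance 12: (x=1, y=6), (x=5, y=6), (x=0, y=7)  <- goal reached here
One shortest path (12 moves): (x=5, y=0) -> (x=4, y=0) -> (x=3, y=0) -> (x=2, y=0) -> (x=1, y=0) -> (x=1, y=1) -> (x=1, y=2) -> (x=1, y=3) -> (x=1, y=4) -> (x=0, y=4) -> (x=0, y=5) -> (x=0, y=6) -> (x=0, y=7)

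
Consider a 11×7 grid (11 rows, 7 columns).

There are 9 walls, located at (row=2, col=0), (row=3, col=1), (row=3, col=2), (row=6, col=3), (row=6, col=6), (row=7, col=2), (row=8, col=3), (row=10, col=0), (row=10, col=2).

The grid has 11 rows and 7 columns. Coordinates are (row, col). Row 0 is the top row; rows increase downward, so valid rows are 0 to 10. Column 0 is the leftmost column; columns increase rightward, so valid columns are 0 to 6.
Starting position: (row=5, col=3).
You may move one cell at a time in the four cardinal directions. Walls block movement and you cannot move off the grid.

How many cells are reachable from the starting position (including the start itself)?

Answer: Reachable cells: 68

Derivation:
BFS flood-fill from (row=5, col=3):
  Distance 0: (row=5, col=3)
  Distance 1: (row=4, col=3), (row=5, col=2), (row=5, col=4)
  Distance 2: (row=3, col=3), (row=4, col=2), (row=4, col=4), (row=5, col=1), (row=5, col=5), (row=6, col=2), (row=6, col=4)
  Distance 3: (row=2, col=3), (row=3, col=4), (row=4, col=1), (row=4, col=5), (row=5, col=0), (row=5, col=6), (row=6, col=1), (row=6, col=5), (row=7, col=4)
  Distance 4: (row=1, col=3), (row=2, col=2), (row=2, col=4), (row=3, col=5), (row=4, col=0), (row=4, col=6), (row=6, col=0), (row=7, col=1), (row=7, col=3), (row=7, col=5), (row=8, col=4)
  Distance 5: (row=0, col=3), (row=1, col=2), (row=1, col=4), (row=2, col=1), (row=2, col=5), (row=3, col=0), (row=3, col=6), (row=7, col=0), (row=7, col=6), (row=8, col=1), (row=8, col=5), (row=9, col=4)
  Distance 6: (row=0, col=2), (row=0, col=4), (row=1, col=1), (row=1, col=5), (row=2, col=6), (row=8, col=0), (row=8, col=2), (row=8, col=6), (row=9, col=1), (row=9, col=3), (row=9, col=5), (row=10, col=4)
  Distance 7: (row=0, col=1), (row=0, col=5), (row=1, col=0), (row=1, col=6), (row=9, col=0), (row=9, col=2), (row=9, col=6), (row=10, col=1), (row=10, col=3), (row=10, col=5)
  Distance 8: (row=0, col=0), (row=0, col=6), (row=10, col=6)
Total reachable: 68 (grid has 68 open cells total)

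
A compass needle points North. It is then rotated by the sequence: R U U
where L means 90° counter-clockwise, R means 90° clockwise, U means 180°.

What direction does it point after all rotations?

Answer: Final heading: East

Derivation:
Start: North
  R (right (90° clockwise)) -> East
  U (U-turn (180°)) -> West
  U (U-turn (180°)) -> East
Final: East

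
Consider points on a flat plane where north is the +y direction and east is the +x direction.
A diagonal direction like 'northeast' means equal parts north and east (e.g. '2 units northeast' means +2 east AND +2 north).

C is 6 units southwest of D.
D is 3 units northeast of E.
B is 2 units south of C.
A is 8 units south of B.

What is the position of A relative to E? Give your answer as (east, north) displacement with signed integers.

Answer: A is at (east=-3, north=-13) relative to E.

Derivation:
Place E at the origin (east=0, north=0).
  D is 3 units northeast of E: delta (east=+3, north=+3); D at (east=3, north=3).
  C is 6 units southwest of D: delta (east=-6, north=-6); C at (east=-3, north=-3).
  B is 2 units south of C: delta (east=+0, north=-2); B at (east=-3, north=-5).
  A is 8 units south of B: delta (east=+0, north=-8); A at (east=-3, north=-13).
Therefore A relative to E: (east=-3, north=-13).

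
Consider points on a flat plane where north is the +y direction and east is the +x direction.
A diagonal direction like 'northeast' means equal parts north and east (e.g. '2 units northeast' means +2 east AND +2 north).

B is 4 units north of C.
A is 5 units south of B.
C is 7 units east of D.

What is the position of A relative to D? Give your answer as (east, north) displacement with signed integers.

Place D at the origin (east=0, north=0).
  C is 7 units east of D: delta (east=+7, north=+0); C at (east=7, north=0).
  B is 4 units north of C: delta (east=+0, north=+4); B at (east=7, north=4).
  A is 5 units south of B: delta (east=+0, north=-5); A at (east=7, north=-1).
Therefore A relative to D: (east=7, north=-1).

Answer: A is at (east=7, north=-1) relative to D.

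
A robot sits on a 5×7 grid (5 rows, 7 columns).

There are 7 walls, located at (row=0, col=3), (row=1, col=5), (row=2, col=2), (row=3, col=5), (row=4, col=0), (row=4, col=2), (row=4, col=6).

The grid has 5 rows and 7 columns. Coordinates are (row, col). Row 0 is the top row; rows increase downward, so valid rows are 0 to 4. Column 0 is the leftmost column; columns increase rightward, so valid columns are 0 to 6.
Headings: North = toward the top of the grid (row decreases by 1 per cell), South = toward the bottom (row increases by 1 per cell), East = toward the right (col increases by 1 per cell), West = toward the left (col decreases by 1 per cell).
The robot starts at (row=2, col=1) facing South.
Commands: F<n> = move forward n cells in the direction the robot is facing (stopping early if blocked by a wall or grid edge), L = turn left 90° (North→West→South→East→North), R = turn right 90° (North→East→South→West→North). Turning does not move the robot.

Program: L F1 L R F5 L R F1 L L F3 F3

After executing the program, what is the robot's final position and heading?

Answer: Final position: (row=2, col=0), facing West

Derivation:
Start: (row=2, col=1), facing South
  L: turn left, now facing East
  F1: move forward 0/1 (blocked), now at (row=2, col=1)
  L: turn left, now facing North
  R: turn right, now facing East
  F5: move forward 0/5 (blocked), now at (row=2, col=1)
  L: turn left, now facing North
  R: turn right, now facing East
  F1: move forward 0/1 (blocked), now at (row=2, col=1)
  L: turn left, now facing North
  L: turn left, now facing West
  F3: move forward 1/3 (blocked), now at (row=2, col=0)
  F3: move forward 0/3 (blocked), now at (row=2, col=0)
Final: (row=2, col=0), facing West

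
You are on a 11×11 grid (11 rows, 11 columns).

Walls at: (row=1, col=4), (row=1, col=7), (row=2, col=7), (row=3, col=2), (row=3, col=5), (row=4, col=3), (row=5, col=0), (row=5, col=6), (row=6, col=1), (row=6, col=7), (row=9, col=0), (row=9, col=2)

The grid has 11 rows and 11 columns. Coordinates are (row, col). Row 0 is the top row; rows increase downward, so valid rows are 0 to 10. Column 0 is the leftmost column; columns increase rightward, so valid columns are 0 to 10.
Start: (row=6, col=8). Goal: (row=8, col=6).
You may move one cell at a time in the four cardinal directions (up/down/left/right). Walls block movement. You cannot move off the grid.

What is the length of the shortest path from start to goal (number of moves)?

Answer: Shortest path length: 4

Derivation:
BFS from (row=6, col=8) until reaching (row=8, col=6):
  Distance 0: (row=6, col=8)
  Distance 1: (row=5, col=8), (row=6, col=9), (row=7, col=8)
  Distance 2: (row=4, col=8), (row=5, col=7), (row=5, col=9), (row=6, col=10), (row=7, col=7), (row=7, col=9), (row=8, col=8)
  Distance 3: (row=3, col=8), (row=4, col=7), (row=4, col=9), (row=5, col=10), (row=7, col=6), (row=7, col=10), (row=8, col=7), (row=8, col=9), (row=9, col=8)
  Distance 4: (row=2, col=8), (row=3, col=7), (row=3, col=9), (row=4, col=6), (row=4, col=10), (row=6, col=6), (row=7, col=5), (row=8, col=6), (row=8, col=10), (row=9, col=7), (row=9, col=9), (row=10, col=8)  <- goal reached here
One shortest path (4 moves): (row=6, col=8) -> (row=7, col=8) -> (row=7, col=7) -> (row=7, col=6) -> (row=8, col=6)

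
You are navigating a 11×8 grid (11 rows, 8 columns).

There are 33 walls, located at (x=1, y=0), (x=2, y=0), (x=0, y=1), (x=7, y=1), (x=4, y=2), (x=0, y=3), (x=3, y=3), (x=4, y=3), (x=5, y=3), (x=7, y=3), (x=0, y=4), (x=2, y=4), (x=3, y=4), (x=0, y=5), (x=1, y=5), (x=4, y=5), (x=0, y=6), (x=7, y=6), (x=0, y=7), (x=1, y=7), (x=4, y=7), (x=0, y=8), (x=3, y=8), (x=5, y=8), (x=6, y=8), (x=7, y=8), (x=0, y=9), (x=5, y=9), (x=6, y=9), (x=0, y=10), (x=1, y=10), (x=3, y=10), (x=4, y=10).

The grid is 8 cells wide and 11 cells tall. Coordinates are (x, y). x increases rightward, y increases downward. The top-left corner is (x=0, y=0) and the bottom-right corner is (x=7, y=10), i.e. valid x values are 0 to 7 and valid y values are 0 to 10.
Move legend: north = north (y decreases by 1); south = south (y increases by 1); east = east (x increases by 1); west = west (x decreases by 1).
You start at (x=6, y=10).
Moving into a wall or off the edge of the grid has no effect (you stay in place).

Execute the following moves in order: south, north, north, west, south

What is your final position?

Answer: Final position: (x=5, y=10)

Derivation:
Start: (x=6, y=10)
  south (south): blocked, stay at (x=6, y=10)
  north (north): blocked, stay at (x=6, y=10)
  north (north): blocked, stay at (x=6, y=10)
  west (west): (x=6, y=10) -> (x=5, y=10)
  south (south): blocked, stay at (x=5, y=10)
Final: (x=5, y=10)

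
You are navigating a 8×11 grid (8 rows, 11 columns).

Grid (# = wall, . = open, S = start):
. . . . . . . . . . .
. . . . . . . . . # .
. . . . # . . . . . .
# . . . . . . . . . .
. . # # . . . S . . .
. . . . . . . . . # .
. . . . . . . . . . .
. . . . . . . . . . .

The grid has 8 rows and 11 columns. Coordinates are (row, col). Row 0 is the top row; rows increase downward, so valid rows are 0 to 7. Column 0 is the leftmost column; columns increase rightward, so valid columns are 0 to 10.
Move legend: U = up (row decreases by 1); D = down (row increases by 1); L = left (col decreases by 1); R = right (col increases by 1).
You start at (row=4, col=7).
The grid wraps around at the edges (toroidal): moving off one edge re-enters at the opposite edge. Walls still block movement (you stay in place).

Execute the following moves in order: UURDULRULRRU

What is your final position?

Start: (row=4, col=7)
  U (up): (row=4, col=7) -> (row=3, col=7)
  U (up): (row=3, col=7) -> (row=2, col=7)
  R (right): (row=2, col=7) -> (row=2, col=8)
  D (down): (row=2, col=8) -> (row=3, col=8)
  U (up): (row=3, col=8) -> (row=2, col=8)
  L (left): (row=2, col=8) -> (row=2, col=7)
  R (right): (row=2, col=7) -> (row=2, col=8)
  U (up): (row=2, col=8) -> (row=1, col=8)
  L (left): (row=1, col=8) -> (row=1, col=7)
  R (right): (row=1, col=7) -> (row=1, col=8)
  R (right): blocked, stay at (row=1, col=8)
  U (up): (row=1, col=8) -> (row=0, col=8)
Final: (row=0, col=8)

Answer: Final position: (row=0, col=8)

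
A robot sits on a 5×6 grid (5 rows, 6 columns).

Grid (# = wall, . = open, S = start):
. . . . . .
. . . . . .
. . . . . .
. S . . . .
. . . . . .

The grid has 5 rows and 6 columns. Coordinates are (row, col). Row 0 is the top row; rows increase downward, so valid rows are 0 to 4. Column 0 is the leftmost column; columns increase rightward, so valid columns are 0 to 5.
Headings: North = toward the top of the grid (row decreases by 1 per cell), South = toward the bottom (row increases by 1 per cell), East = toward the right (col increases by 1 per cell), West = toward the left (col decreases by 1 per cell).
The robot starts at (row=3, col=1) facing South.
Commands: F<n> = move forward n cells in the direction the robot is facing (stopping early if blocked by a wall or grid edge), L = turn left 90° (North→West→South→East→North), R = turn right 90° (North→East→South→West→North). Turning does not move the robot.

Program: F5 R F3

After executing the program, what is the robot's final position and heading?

Start: (row=3, col=1), facing South
  F5: move forward 1/5 (blocked), now at (row=4, col=1)
  R: turn right, now facing West
  F3: move forward 1/3 (blocked), now at (row=4, col=0)
Final: (row=4, col=0), facing West

Answer: Final position: (row=4, col=0), facing West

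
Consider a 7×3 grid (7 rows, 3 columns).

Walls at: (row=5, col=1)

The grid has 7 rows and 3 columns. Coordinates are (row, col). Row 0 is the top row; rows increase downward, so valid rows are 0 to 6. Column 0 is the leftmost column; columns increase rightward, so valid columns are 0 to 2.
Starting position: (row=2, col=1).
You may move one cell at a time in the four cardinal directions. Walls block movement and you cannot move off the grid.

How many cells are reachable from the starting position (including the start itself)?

Answer: Reachable cells: 20

Derivation:
BFS flood-fill from (row=2, col=1):
  Distance 0: (row=2, col=1)
  Distance 1: (row=1, col=1), (row=2, col=0), (row=2, col=2), (row=3, col=1)
  Distance 2: (row=0, col=1), (row=1, col=0), (row=1, col=2), (row=3, col=0), (row=3, col=2), (row=4, col=1)
  Distance 3: (row=0, col=0), (row=0, col=2), (row=4, col=0), (row=4, col=2)
  Distance 4: (row=5, col=0), (row=5, col=2)
  Distance 5: (row=6, col=0), (row=6, col=2)
  Distance 6: (row=6, col=1)
Total reachable: 20 (grid has 20 open cells total)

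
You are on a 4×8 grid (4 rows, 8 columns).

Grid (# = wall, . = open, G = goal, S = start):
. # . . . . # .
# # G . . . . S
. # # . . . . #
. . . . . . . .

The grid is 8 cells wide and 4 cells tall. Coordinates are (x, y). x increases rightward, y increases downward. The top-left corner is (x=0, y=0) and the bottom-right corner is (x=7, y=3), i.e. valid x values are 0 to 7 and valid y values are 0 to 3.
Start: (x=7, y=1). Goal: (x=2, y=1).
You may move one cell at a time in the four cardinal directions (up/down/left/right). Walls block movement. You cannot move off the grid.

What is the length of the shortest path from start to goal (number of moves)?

Answer: Shortest path length: 5

Derivation:
BFS from (x=7, y=1) until reaching (x=2, y=1):
  Distance 0: (x=7, y=1)
  Distance 1: (x=7, y=0), (x=6, y=1)
  Distance 2: (x=5, y=1), (x=6, y=2)
  Distance 3: (x=5, y=0), (x=4, y=1), (x=5, y=2), (x=6, y=3)
  Distance 4: (x=4, y=0), (x=3, y=1), (x=4, y=2), (x=5, y=3), (x=7, y=3)
  Distance 5: (x=3, y=0), (x=2, y=1), (x=3, y=2), (x=4, y=3)  <- goal reached here
One shortest path (5 moves): (x=7, y=1) -> (x=6, y=1) -> (x=5, y=1) -> (x=4, y=1) -> (x=3, y=1) -> (x=2, y=1)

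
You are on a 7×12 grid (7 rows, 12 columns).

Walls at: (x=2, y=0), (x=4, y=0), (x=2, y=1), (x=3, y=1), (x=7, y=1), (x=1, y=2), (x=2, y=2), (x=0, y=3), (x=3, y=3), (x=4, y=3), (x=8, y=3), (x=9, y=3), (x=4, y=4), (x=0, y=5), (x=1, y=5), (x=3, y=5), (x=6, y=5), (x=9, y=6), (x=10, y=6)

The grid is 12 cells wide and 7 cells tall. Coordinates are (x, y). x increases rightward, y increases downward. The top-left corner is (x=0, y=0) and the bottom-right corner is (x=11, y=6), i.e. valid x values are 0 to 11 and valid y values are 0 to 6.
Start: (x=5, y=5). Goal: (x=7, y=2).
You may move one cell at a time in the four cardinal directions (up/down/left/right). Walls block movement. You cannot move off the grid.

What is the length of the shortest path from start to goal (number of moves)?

BFS from (x=5, y=5) until reaching (x=7, y=2):
  Distance 0: (x=5, y=5)
  Distance 1: (x=5, y=4), (x=4, y=5), (x=5, y=6)
  Distance 2: (x=5, y=3), (x=6, y=4), (x=4, y=6), (x=6, y=6)
  Distance 3: (x=5, y=2), (x=6, y=3), (x=7, y=4), (x=3, y=6), (x=7, y=6)
  Distance 4: (x=5, y=1), (x=4, y=2), (x=6, y=2), (x=7, y=3), (x=8, y=4), (x=7, y=5), (x=2, y=6), (x=8, y=6)
  Distance 5: (x=5, y=0), (x=4, y=1), (x=6, y=1), (x=3, y=2), (x=7, y=2), (x=9, y=4), (x=2, y=5), (x=8, y=5), (x=1, y=6)  <- goal reached here
One shortest path (5 moves): (x=5, y=5) -> (x=5, y=4) -> (x=6, y=4) -> (x=7, y=4) -> (x=7, y=3) -> (x=7, y=2)

Answer: Shortest path length: 5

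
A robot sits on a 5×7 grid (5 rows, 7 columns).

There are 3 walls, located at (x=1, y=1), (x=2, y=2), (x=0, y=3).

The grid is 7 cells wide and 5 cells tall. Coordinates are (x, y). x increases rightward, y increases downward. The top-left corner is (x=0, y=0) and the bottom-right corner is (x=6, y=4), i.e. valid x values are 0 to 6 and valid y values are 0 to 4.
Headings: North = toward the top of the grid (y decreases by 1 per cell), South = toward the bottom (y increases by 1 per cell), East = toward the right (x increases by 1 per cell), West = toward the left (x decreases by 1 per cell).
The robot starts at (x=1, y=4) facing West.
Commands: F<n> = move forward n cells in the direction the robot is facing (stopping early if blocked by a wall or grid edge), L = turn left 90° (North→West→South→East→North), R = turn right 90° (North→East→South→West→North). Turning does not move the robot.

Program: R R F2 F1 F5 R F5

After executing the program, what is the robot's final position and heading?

Start: (x=1, y=4), facing West
  R: turn right, now facing North
  R: turn right, now facing East
  F2: move forward 2, now at (x=3, y=4)
  F1: move forward 1, now at (x=4, y=4)
  F5: move forward 2/5 (blocked), now at (x=6, y=4)
  R: turn right, now facing South
  F5: move forward 0/5 (blocked), now at (x=6, y=4)
Final: (x=6, y=4), facing South

Answer: Final position: (x=6, y=4), facing South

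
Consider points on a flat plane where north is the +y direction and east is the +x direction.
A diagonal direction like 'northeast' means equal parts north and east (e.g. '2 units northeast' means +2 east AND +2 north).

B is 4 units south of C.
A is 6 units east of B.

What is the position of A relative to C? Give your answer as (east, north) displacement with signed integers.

Place C at the origin (east=0, north=0).
  B is 4 units south of C: delta (east=+0, north=-4); B at (east=0, north=-4).
  A is 6 units east of B: delta (east=+6, north=+0); A at (east=6, north=-4).
Therefore A relative to C: (east=6, north=-4).

Answer: A is at (east=6, north=-4) relative to C.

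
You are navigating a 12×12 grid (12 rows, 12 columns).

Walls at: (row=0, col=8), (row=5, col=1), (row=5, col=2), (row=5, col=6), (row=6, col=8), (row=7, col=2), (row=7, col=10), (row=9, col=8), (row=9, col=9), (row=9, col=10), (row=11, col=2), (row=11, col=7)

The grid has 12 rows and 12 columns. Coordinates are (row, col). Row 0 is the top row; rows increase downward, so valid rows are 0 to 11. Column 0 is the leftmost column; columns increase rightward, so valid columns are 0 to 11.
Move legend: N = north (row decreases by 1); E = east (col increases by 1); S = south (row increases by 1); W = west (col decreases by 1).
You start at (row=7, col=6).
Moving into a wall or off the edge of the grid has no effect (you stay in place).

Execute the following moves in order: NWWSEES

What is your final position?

Answer: Final position: (row=8, col=6)

Derivation:
Start: (row=7, col=6)
  N (north): (row=7, col=6) -> (row=6, col=6)
  W (west): (row=6, col=6) -> (row=6, col=5)
  W (west): (row=6, col=5) -> (row=6, col=4)
  S (south): (row=6, col=4) -> (row=7, col=4)
  E (east): (row=7, col=4) -> (row=7, col=5)
  E (east): (row=7, col=5) -> (row=7, col=6)
  S (south): (row=7, col=6) -> (row=8, col=6)
Final: (row=8, col=6)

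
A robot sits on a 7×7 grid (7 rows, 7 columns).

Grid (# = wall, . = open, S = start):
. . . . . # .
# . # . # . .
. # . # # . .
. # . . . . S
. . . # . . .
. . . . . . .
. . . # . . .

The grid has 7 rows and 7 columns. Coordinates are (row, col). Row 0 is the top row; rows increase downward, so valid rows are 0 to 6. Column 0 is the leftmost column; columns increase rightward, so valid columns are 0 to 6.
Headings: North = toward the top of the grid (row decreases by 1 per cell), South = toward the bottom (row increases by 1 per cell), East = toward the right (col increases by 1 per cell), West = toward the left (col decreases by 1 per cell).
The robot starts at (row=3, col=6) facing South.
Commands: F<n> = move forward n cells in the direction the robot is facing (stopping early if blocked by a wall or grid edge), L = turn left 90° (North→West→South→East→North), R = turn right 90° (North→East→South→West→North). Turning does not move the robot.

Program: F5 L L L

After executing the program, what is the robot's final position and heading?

Start: (row=3, col=6), facing South
  F5: move forward 3/5 (blocked), now at (row=6, col=6)
  L: turn left, now facing East
  L: turn left, now facing North
  L: turn left, now facing West
Final: (row=6, col=6), facing West

Answer: Final position: (row=6, col=6), facing West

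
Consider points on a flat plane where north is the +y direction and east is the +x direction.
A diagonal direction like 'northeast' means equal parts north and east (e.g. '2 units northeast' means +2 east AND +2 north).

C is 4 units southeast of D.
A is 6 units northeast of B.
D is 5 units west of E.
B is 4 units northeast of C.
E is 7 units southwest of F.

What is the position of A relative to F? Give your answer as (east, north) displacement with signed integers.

Place F at the origin (east=0, north=0).
  E is 7 units southwest of F: delta (east=-7, north=-7); E at (east=-7, north=-7).
  D is 5 units west of E: delta (east=-5, north=+0); D at (east=-12, north=-7).
  C is 4 units southeast of D: delta (east=+4, north=-4); C at (east=-8, north=-11).
  B is 4 units northeast of C: delta (east=+4, north=+4); B at (east=-4, north=-7).
  A is 6 units northeast of B: delta (east=+6, north=+6); A at (east=2, north=-1).
Therefore A relative to F: (east=2, north=-1).

Answer: A is at (east=2, north=-1) relative to F.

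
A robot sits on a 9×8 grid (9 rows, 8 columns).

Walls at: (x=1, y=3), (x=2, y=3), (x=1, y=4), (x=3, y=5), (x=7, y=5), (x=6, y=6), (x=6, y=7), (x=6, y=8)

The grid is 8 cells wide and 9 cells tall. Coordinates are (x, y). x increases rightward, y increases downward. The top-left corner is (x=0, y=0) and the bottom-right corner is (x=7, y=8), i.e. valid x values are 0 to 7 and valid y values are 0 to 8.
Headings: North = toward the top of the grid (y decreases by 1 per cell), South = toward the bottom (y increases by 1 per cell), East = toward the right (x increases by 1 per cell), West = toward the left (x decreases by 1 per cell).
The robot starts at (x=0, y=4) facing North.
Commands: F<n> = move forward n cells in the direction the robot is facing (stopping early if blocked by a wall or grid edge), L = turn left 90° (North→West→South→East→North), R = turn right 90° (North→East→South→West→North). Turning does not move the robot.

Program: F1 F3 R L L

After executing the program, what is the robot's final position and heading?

Start: (x=0, y=4), facing North
  F1: move forward 1, now at (x=0, y=3)
  F3: move forward 3, now at (x=0, y=0)
  R: turn right, now facing East
  L: turn left, now facing North
  L: turn left, now facing West
Final: (x=0, y=0), facing West

Answer: Final position: (x=0, y=0), facing West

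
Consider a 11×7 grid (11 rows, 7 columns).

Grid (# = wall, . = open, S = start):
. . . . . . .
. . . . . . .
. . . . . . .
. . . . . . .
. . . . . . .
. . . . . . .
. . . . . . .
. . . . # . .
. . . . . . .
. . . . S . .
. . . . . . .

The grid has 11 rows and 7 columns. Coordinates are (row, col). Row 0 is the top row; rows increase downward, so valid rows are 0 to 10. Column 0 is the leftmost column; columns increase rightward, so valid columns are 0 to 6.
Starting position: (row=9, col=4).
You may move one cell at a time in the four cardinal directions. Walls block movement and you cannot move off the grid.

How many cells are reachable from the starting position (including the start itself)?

BFS flood-fill from (row=9, col=4):
  Distance 0: (row=9, col=4)
  Distance 1: (row=8, col=4), (row=9, col=3), (row=9, col=5), (row=10, col=4)
  Distance 2: (row=8, col=3), (row=8, col=5), (row=9, col=2), (row=9, col=6), (row=10, col=3), (row=10, col=5)
  Distance 3: (row=7, col=3), (row=7, col=5), (row=8, col=2), (row=8, col=6), (row=9, col=1), (row=10, col=2), (row=10, col=6)
  Distance 4: (row=6, col=3), (row=6, col=5), (row=7, col=2), (row=7, col=6), (row=8, col=1), (row=9, col=0), (row=10, col=1)
  Distance 5: (row=5, col=3), (row=5, col=5), (row=6, col=2), (row=6, col=4), (row=6, col=6), (row=7, col=1), (row=8, col=0), (row=10, col=0)
  Distance 6: (row=4, col=3), (row=4, col=5), (row=5, col=2), (row=5, col=4), (row=5, col=6), (row=6, col=1), (row=7, col=0)
  Distance 7: (row=3, col=3), (row=3, col=5), (row=4, col=2), (row=4, col=4), (row=4, col=6), (row=5, col=1), (row=6, col=0)
  Distance 8: (row=2, col=3), (row=2, col=5), (row=3, col=2), (row=3, col=4), (row=3, col=6), (row=4, col=1), (row=5, col=0)
  Distance 9: (row=1, col=3), (row=1, col=5), (row=2, col=2), (row=2, col=4), (row=2, col=6), (row=3, col=1), (row=4, col=0)
  Distance 10: (row=0, col=3), (row=0, col=5), (row=1, col=2), (row=1, col=4), (row=1, col=6), (row=2, col=1), (row=3, col=0)
  Distance 11: (row=0, col=2), (row=0, col=4), (row=0, col=6), (row=1, col=1), (row=2, col=0)
  Distance 12: (row=0, col=1), (row=1, col=0)
  Distance 13: (row=0, col=0)
Total reachable: 76 (grid has 76 open cells total)

Answer: Reachable cells: 76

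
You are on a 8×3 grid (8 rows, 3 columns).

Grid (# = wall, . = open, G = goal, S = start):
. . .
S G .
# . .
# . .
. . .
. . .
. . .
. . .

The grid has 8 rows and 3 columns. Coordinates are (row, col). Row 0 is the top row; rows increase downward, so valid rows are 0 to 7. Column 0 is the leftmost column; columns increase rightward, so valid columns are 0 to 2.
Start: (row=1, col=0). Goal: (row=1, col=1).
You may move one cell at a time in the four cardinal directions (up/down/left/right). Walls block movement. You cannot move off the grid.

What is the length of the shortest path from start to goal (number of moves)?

BFS from (row=1, col=0) until reaching (row=1, col=1):
  Distance 0: (row=1, col=0)
  Distance 1: (row=0, col=0), (row=1, col=1)  <- goal reached here
One shortest path (1 moves): (row=1, col=0) -> (row=1, col=1)

Answer: Shortest path length: 1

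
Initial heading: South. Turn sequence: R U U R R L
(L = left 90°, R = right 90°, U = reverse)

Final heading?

Start: South
  R (right (90° clockwise)) -> West
  U (U-turn (180°)) -> East
  U (U-turn (180°)) -> West
  R (right (90° clockwise)) -> North
  R (right (90° clockwise)) -> East
  L (left (90° counter-clockwise)) -> North
Final: North

Answer: Final heading: North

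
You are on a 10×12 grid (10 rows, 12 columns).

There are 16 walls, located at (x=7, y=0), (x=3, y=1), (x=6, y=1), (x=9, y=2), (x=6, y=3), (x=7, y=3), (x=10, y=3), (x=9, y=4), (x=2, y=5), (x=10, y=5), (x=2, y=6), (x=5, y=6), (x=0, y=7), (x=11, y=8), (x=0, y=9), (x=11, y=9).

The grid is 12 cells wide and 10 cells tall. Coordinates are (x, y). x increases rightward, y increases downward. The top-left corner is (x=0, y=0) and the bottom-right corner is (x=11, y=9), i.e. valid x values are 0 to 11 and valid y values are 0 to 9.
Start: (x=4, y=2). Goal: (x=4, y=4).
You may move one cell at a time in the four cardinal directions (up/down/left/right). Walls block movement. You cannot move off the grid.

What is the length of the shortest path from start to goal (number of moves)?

BFS from (x=4, y=2) until reaching (x=4, y=4):
  Distance 0: (x=4, y=2)
  Distance 1: (x=4, y=1), (x=3, y=2), (x=5, y=2), (x=4, y=3)
  Distance 2: (x=4, y=0), (x=5, y=1), (x=2, y=2), (x=6, y=2), (x=3, y=3), (x=5, y=3), (x=4, y=4)  <- goal reached here
One shortest path (2 moves): (x=4, y=2) -> (x=4, y=3) -> (x=4, y=4)

Answer: Shortest path length: 2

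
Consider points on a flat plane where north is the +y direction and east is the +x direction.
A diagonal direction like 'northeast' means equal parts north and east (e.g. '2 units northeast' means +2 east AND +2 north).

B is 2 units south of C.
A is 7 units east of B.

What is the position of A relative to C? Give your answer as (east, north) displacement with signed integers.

Place C at the origin (east=0, north=0).
  B is 2 units south of C: delta (east=+0, north=-2); B at (east=0, north=-2).
  A is 7 units east of B: delta (east=+7, north=+0); A at (east=7, north=-2).
Therefore A relative to C: (east=7, north=-2).

Answer: A is at (east=7, north=-2) relative to C.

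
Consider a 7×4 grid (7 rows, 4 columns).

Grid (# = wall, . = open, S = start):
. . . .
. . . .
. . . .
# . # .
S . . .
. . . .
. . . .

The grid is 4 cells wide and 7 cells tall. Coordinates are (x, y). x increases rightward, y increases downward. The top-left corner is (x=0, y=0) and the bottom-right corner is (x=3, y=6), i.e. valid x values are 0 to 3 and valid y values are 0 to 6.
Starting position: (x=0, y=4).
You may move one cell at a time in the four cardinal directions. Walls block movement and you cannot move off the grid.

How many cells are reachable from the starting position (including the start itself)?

BFS flood-fill from (x=0, y=4):
  Distance 0: (x=0, y=4)
  Distance 1: (x=1, y=4), (x=0, y=5)
  Distance 2: (x=1, y=3), (x=2, y=4), (x=1, y=5), (x=0, y=6)
  Distance 3: (x=1, y=2), (x=3, y=4), (x=2, y=5), (x=1, y=6)
  Distance 4: (x=1, y=1), (x=0, y=2), (x=2, y=2), (x=3, y=3), (x=3, y=5), (x=2, y=6)
  Distance 5: (x=1, y=0), (x=0, y=1), (x=2, y=1), (x=3, y=2), (x=3, y=6)
  Distance 6: (x=0, y=0), (x=2, y=0), (x=3, y=1)
  Distance 7: (x=3, y=0)
Total reachable: 26 (grid has 26 open cells total)

Answer: Reachable cells: 26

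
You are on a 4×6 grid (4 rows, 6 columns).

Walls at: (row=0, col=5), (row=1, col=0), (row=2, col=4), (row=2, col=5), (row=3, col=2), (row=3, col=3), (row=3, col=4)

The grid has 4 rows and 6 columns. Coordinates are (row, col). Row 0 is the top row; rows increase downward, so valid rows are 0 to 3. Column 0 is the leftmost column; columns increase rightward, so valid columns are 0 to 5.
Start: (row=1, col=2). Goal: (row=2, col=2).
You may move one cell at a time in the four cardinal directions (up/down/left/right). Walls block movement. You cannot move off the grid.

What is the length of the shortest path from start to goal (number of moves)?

Answer: Shortest path length: 1

Derivation:
BFS from (row=1, col=2) until reaching (row=2, col=2):
  Distance 0: (row=1, col=2)
  Distance 1: (row=0, col=2), (row=1, col=1), (row=1, col=3), (row=2, col=2)  <- goal reached here
One shortest path (1 moves): (row=1, col=2) -> (row=2, col=2)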